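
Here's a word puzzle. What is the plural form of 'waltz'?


Apply rule: Add -es (sibilant/fricative ending). 'waltz' becomes 'waltzes'.

waltzes


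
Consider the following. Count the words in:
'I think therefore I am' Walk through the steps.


Split into words: I | think | therefore | I | am = 5 words.

5


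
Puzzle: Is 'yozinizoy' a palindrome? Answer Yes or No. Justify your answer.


Forward: 'yozinizoy'
Reversed: 'yozinizoy'
They are identical.

Yes


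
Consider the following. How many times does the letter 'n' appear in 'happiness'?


Letter 'n' in 'happiness': found at position(s) 6 = 1 occurrence(s).

1


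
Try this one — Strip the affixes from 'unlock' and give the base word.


Remove prefix 'un' from 'unlock' to get root 'lock'.

lock


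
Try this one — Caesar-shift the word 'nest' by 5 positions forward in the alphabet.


Shift each letter by 5: n -> s, e -> j, s -> x, t -> y. Result: 'sjxy'.

sjxy


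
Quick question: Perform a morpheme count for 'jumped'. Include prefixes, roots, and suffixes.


Decomposition: jump (root) + -ed (suffix) = 2 morpheme(s)

2 morphemes


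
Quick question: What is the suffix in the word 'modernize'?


The word 'modernize' = 'modern' (root) + '-ize' (suffix). The suffix is '-ize'.

ize


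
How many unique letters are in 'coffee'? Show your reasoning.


Unique letters in 'coffee': {c, e, f, o} = 4 distinct letters.

4


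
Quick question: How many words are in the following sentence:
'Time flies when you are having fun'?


Split into words: Time | flies | when | you | are | having | fun = 7 words.

7


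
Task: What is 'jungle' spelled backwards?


Reverse 'jungle' character by character: 'elgnuj'.

elgnuj


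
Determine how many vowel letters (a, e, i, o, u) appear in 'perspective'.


Vowels in 'perspective': e, e, i, e = 4 vowels.

4


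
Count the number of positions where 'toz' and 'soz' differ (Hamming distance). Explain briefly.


Alignment:
Position 1: 't' vs 's' = DIFFER
Position 2: 'o' vs 'o' = match
Position 3: 'z' vs 'z' = match
Total differences: 1

1


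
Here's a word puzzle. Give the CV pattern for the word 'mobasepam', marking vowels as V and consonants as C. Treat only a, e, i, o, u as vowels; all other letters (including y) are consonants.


Letter mapping: m = C, o = V, b = C, a = V, s = C, e = V, p = C, a = V, m = C.

CVCVCVCVC


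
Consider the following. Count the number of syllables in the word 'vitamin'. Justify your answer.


Break 'vitamin' into syllables: vi-ta-min -> vi | ta | min = 3 syllables

3 syllables


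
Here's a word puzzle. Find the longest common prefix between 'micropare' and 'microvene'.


Compare from the start: 5 characters match: 'micro'. Mismatch at position 6: 'p' vs 'v'.

micro


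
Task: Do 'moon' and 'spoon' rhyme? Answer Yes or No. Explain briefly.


Rime (stressed vowel + following sounds) of 'moon': -oon = /uːn/
Rime of 'spoon': -oon = /uːn/
/uːn/ and /uːn/ are the same ending sound, so the words rhyme.

Yes


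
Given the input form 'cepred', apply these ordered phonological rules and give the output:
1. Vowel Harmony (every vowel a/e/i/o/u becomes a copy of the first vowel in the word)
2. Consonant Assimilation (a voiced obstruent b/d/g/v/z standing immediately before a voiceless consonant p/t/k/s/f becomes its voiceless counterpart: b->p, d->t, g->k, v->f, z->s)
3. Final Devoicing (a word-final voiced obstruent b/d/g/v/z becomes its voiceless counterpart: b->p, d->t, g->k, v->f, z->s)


Starting form: 'cepred'
Rule 1: Vowel Harmony: all vowels already match. No change.
Rule 2: Consonant Assimilation: no voiced obstruent (b/d/g/v/z) stands immediately before a voiceless consonant (p/t/k/s/f). No change.
Rule 3: Final Devoicing: word-final voiced obstruent 'd' becomes voiceless 't'. 'cepred' -> 'cepret'
Final form: 'cepret'

cepret


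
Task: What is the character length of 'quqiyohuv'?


Spell out 'quqiyohuv' and number each letter: q(1), u(2), q(3), i(4), y(5), o(6), h(7), u(8), v(9). Total: 9 letters.

9


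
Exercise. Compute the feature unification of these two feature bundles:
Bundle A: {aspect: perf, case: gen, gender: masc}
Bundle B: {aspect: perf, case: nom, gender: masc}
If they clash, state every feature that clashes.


Compare features:
aspect: A=perf vs B=perf -> unified: perf
case: A=gen vs B=nom -> CLASH
gender: A=masc vs B=masc -> unified: masc
Clash detected on feature 'case' (gen vs nom); unification fails.

CLASH on 'case' (gen vs nom)


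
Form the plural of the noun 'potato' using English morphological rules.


Apply rule: Add -es (consonant + o). 'potato' becomes 'potatoes'.

potatoes


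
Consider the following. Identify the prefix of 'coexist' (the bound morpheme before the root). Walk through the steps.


The word 'coexist' = 'co' (prefix) + 'exist' (root). The prefix is 'co'.

co


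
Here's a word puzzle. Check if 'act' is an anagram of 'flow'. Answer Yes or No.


Sorted letters of 'act': 'act'
Sorted letters of 'flow': 'flow'
They do not match.

No


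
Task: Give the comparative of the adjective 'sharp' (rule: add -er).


Apply comparative formation (add -er): 'sharp' -> 'sharper'.

sharper


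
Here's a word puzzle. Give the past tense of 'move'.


Apply rule: Add -d (word ends in -e). 'move' becomes 'moved'.

moved


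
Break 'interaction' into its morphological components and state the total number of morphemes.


Step 1: Identify prefix: 'inter' (meaning: between)
Step 2: Identify root: 'act'
Step 3: Identify suffix(es): 'ion'
Decomposition: inter- (prefix: between) + act (root) + -ion (suffix: act of)
Total morphemes: 3

3 morphemes (inter- (prefix: between) + act (root) + -ion (suffix: act of))


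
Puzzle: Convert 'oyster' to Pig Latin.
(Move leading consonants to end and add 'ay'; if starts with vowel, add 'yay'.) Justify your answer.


'oyster' starts with a vowel, so add 'yay': 'oysteryay'.

oysteryay


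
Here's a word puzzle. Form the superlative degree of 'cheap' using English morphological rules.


Apply superlative formation (add -est): 'cheap' -> 'cheapest'.

cheapest


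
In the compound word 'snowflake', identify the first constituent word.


Split 'snowflake' into 'snow' + 'flake'. The first part is 'snow'.

snow


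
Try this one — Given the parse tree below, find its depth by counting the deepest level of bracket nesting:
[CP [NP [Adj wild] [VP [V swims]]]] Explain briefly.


Count bracket nesting levels:
'[' at pos 0: depth = 1
'[' at pos 4: depth = 2
'[' at pos 8: depth = 3
'[' at pos 19: depth = 3
'[' at pos 23: depth = 4
Maximum depth reached: 4

4


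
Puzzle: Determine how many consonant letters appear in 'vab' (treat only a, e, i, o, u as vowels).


Consonants in 'vab': v, b = 2 consonants.

2


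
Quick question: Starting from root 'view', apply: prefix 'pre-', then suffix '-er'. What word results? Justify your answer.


Step 1: Add prefix 'pre-' to 'view' = 'preview'
Step 2: Add suffix '-er' to 'preview' = 'previewer'

previewer


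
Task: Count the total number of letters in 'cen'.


Spell out 'cen' and number each letter: c(1), e(2), n(3). Total: 3 letters.

3


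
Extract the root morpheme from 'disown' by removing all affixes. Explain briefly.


Remove prefix 'dis' from 'disown' to get root 'own'.

own


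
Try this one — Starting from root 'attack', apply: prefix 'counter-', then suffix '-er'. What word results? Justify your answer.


Step 1: Add prefix 'counter-' to 'attack' = 'counterattack'
Step 2: Add suffix '-er' to 'counterattack' = 'counterattacker'

counterattacker


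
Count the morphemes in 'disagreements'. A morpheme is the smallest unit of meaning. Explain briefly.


Decomposition: dis- (prefix) + agree (root) + -ment (suffix) + -s (plural) = 4 morpheme(s)

4 morphemes


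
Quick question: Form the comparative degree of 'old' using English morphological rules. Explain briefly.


Apply comparative formation (add -er): 'old' -> 'older'.

older


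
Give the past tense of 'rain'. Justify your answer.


Apply rule: Add -ed. 'rain' becomes 'rained'.

rained


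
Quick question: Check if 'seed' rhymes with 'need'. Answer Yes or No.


Rime (stressed vowel + following sounds) of 'seed': -eed = /iːd/
Rime of 'need': -eed = /iːd/
/iːd/ and /iːd/ are the same ending sound, so the words rhyme.

Yes


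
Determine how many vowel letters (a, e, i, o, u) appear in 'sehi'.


Vowels in 'sehi': e, i = 2 vowels.

2


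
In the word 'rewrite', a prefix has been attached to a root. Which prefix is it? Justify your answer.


The word 'rewrite' = 're' (prefix) + 'write' (root). The prefix is 're'.

re


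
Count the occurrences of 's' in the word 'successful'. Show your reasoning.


Letter 's' in 'successful': found at position(s) 1, 6, 7 = 3 occurrence(s).

3


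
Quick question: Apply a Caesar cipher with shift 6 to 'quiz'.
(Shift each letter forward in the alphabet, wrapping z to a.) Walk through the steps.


Shift each letter by 6: q -> w, u -> a, i -> o, z -> f. Result: 'waof'.

waof


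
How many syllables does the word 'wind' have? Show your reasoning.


Break 'wind' into syllables: wind -> wind = 1 syllable

1 syllable


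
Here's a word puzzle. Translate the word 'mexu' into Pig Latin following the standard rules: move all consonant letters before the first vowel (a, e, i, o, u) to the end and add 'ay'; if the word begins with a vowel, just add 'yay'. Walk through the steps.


'mexu': move consonant cluster 'm' to end and add 'ay': 'exumay'.

exumay


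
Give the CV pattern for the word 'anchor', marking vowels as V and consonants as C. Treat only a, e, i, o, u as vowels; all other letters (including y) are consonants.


Letter mapping: a = V, n = C, c = C, h = C, o = V, r = C.

VCCCVC


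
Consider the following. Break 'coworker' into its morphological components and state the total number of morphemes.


Step 1: Identify prefix: 'co' (meaning: together)
Step 2: Identify root: 'work'
Step 3: Identify suffix(es): 'er'
Decomposition: co- (prefix: together) + work (root) + -er (suffix: one who)
Total morphemes: 3

3 morphemes (co- (prefix: together) + work (root) + -er (suffix: one who))


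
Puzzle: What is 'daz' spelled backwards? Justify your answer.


Reverse 'daz' character by character: 'zad'.

zad


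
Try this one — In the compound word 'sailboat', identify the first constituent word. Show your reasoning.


Split 'sailboat' into 'sail' + 'boat'. The first part is 'sail'.

sail


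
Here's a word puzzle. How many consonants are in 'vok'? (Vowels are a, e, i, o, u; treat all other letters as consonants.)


Consonants in 'vok': v, k = 2 consonants.

2


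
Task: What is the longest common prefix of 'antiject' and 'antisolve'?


Compare from the start: 4 characters match: 'anti'. Mismatch at position 5: 'j' vs 's'.

anti


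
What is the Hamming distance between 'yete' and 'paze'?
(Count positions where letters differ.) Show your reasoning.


Alignment:
Position 1: 'y' vs 'p' = DIFFER
Position 2: 'e' vs 'a' = DIFFER
Position 3: 't' vs 'z' = DIFFER
Position 4: 'e' vs 'e' = match
Total differences: 3

3


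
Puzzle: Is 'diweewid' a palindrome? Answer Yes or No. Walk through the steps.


Forward: 'diweewid'
Reversed: 'diweewid'
They are identical.

Yes


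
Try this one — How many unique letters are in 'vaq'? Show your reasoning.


Unique letters in 'vaq': {a, q, v} = 3 distinct letters.

3


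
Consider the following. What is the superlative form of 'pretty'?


Apply superlative formation (consonant + y: change y to i, add -est): 'pretty' -> 'prettiest'.

prettiest


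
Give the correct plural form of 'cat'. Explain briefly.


Apply rule: Add -s. 'cat' becomes 'cats'.

cats


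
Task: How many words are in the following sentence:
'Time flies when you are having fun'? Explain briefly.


Split into words: Time | flies | when | you | are | having | fun = 7 words.

7


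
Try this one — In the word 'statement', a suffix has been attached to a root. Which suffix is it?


The word 'statement' = 'state' (root) + '-ment' (suffix). The suffix is '-ment'.

ment


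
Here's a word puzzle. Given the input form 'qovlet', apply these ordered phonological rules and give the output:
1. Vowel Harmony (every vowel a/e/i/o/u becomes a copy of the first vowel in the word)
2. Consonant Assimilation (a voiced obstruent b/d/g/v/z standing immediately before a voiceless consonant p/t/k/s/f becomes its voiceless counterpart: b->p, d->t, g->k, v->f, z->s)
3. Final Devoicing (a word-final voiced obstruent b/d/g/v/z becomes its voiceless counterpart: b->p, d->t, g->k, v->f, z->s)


Starting form: 'qovlet'
Rule 1: Vowel Harmony: all vowels become 'o' (matching first vowel). 'qovlet' -> 'qovlot'
Rule 2: Consonant Assimilation: no voiced obstruent (b/d/g/v/z) stands immediately before a voiceless consonant (p/t/k/s/f). No change.
Rule 3: Final Devoicing: final consonant 't' is not one of the voiced obstruents b/d/g/v/z. No change.
Final form: 'qovlot'

qovlot


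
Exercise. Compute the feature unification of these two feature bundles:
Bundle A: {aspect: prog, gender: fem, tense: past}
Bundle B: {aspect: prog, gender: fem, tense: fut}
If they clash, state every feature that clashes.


Compare features:
aspect: A=prog vs B=prog -> unified: prog
gender: A=fem vs B=fem -> unified: fem
tense: A=past vs B=fut -> CLASH
Clash detected on feature 'tense' (past vs fut); unification fails.

CLASH on 'tense' (past vs fut)


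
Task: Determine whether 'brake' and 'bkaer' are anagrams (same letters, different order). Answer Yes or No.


Sorted letters of 'brake': 'abekr'
Sorted letters of 'bkaer': 'abekr'
They match.

Yes


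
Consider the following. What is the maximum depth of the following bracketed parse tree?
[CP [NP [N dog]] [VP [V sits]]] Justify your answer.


Count bracket nesting levels:
'[' at pos 0: depth = 1
'[' at pos 4: depth = 2
'[' at pos 8: depth = 3
'[' at pos 17: depth = 2
'[' at pos 21: depth = 3
Maximum depth reached: 3

3


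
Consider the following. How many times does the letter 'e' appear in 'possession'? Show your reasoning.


Letter 'e' in 'possession': found at position(s) 5 = 1 occurrence(s).

1


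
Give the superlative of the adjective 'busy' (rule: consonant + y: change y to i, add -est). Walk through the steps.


Apply superlative formation (consonant + y: change y to i, add -est): 'busy' -> 'busiest'.

busiest


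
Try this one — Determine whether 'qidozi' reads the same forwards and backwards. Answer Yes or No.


Forward: 'qidozi'
Reversed: 'izodiq'
They differ.

No


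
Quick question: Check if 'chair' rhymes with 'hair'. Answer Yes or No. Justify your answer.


Rime (stressed vowel + following sounds) of 'chair': -air = /ɛər/
Rime of 'hair': -air = /ɛər/
/ɛər/ and /ɛər/ are the same ending sound, so the words rhyme.

Yes


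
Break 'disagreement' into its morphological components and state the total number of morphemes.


Step 1: Identify prefix: 'dis' (meaning: not/apart)
Step 2: Identify root: 'agree'
Step 3: Identify suffix(es): 'ment'
Decomposition: dis- (prefix: not/apart) + agree (root) + -ment (suffix: action/result)
Total morphemes: 3

3 morphemes (dis- (prefix: not/apart) + agree (root) + -ment (suffix: action/result))


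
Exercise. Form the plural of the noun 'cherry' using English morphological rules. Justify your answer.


Apply rule: Change -y to -ies (consonant + y). 'cherry' becomes 'cherries'.

cherries


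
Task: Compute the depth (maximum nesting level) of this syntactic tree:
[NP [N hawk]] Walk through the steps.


Count bracket nesting levels:
'[' at pos 0: depth = 1
'[' at pos 4: depth = 2
Maximum depth reached: 2

2


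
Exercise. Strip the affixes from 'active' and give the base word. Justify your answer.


Remove suffix '-ive' from 'active' to get root 'act'.

act


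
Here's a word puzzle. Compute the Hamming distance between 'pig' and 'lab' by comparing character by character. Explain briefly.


Alignment:
Position 1: 'p' vs 'l' = DIFFER
Position 2: 'i' vs 'a' = DIFFER
Position 3: 'g' vs 'b' = DIFFER
Total differences: 3

3


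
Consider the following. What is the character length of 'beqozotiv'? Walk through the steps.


Spell out 'beqozotiv' and number each letter: b(1), e(2), q(3), o(4), z(5), o(6), t(7), i(8), v(9). Total: 9 letters.

9


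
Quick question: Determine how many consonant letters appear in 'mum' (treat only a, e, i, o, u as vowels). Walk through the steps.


Consonants in 'mum': m, m = 2 consonants.

2


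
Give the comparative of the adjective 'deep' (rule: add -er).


Apply comparative formation (add -er): 'deep' -> 'deeper'.

deeper


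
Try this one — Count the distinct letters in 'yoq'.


Unique letters in 'yoq': {o, q, y} = 3 distinct letters.

3


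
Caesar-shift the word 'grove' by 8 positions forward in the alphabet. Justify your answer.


Shift each letter by 8: g -> o, r -> z, o -> w, v -> d, e -> m. Result: 'ozwdm'.

ozwdm


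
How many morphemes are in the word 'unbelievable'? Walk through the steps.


Decomposition: un- (prefix) + believe (root) + -able (suffix) = 3 morpheme(s)

3 morphemes


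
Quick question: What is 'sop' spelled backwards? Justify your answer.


Reverse 'sop' character by character: 'pos'.

pos


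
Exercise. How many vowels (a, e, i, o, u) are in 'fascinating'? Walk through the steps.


Vowels in 'fascinating': a, i, a, i = 4 vowels.

4


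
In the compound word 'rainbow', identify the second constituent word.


Split 'rainbow' into 'rain' + 'bow'. The second part is 'bow'.

bow


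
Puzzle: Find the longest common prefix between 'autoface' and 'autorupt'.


Compare from the start: 4 characters match: 'auto'. Mismatch at position 5: 'f' vs 'r'.

auto


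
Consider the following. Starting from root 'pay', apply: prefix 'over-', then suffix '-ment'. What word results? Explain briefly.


Step 1: Add prefix 'over-' to 'pay' = 'overpay'
Step 2: Add suffix '-ment' to 'overpay' = 'overpayment'

overpayment


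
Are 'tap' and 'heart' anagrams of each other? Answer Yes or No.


Sorted letters of 'tap': 'apt'
Sorted letters of 'heart': 'aehrt'
They do not match.

No


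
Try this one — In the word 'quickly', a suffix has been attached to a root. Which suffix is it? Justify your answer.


The word 'quickly' = 'quick' (root) + '-ly' (suffix). The suffix is '-ly'.

ly


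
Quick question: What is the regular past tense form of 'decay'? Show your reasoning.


Apply rule: Add -ed. 'decay' becomes 'decayed'.

decayed


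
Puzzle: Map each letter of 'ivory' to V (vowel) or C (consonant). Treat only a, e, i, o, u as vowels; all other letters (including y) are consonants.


Letter mapping: i = V, v = C, o = V, r = C, y = C.

VCVCC


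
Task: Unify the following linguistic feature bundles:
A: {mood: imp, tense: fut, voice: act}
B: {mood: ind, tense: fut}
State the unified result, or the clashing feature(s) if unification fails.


Compare features:
mood: A=imp vs B=ind -> CLASH
tense: A=fut vs B=fut -> unified: fut
voice: A=act vs B=_ -> unified: act
Clash detected on feature 'mood' (imp vs ind); unification fails.

CLASH on 'mood' (imp vs ind)


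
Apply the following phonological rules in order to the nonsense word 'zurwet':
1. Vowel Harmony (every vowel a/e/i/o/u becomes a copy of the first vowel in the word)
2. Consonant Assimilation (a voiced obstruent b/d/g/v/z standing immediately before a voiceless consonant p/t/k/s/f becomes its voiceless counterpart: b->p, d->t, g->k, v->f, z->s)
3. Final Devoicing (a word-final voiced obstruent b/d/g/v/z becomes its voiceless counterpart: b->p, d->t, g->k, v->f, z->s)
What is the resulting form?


Starting form: 'zurwet'
Rule 1: Vowel Harmony: all vowels become 'u' (matching first vowel). 'zurwet' -> 'zurwut'
Rule 2: Consonant Assimilation: no voiced obstruent (b/d/g/v/z) stands immediately before a voiceless consonant (p/t/k/s/f). No change.
Rule 3: Final Devoicing: final consonant 't' is not one of the voiced obstruents b/d/g/v/z. No change.
Final form: 'zurwut'

zurwut


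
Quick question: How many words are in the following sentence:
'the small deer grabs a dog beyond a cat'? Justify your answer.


Split into words: the | small | deer | grabs | a | dog | beyond | a | cat = 9 words.

9


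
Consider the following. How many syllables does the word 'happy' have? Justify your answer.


Break 'happy' into syllables: hap-py -> hap | py = 2 syllables

2 syllables


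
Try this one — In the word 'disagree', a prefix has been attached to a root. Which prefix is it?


The word 'disagree' = 'dis' (prefix) + 'agree' (root). The prefix is 'dis'.

dis


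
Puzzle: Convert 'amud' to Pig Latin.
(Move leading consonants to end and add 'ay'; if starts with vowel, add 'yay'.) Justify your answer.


'amud' starts with a vowel, so add 'yay': 'amudyay'.

amudyay


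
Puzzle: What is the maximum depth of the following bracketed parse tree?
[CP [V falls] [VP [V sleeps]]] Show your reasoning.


Count bracket nesting levels:
'[' at pos 0: depth = 1
'[' at pos 4: depth = 2
'[' at pos 14: depth = 2
'[' at pos 18: depth = 3
Maximum depth reached: 3

3


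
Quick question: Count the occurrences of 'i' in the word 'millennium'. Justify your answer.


Letter 'i' in 'millennium': found at position(s) 2, 8 = 2 occurrence(s).

2


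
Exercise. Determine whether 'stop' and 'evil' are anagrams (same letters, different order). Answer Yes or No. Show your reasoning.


Sorted letters of 'stop': 'opst'
Sorted letters of 'evil': 'eilv'
They do not match.

No


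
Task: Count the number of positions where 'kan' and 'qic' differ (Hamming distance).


Alignment:
Position 1: 'k' vs 'q' = DIFFER
Position 2: 'a' vs 'i' = DIFFER
Position 3: 'n' vs 'c' = DIFFER
Total differences: 3

3


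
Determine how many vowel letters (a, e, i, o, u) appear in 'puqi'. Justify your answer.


Vowels in 'puqi': u, i = 2 vowels.

2


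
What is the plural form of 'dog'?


Apply rule: Add -s. 'dog' becomes 'dogs'.

dogs


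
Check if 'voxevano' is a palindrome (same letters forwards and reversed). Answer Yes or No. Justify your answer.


Forward: 'voxevano'
Reversed: 'onavexov'
They differ.

No


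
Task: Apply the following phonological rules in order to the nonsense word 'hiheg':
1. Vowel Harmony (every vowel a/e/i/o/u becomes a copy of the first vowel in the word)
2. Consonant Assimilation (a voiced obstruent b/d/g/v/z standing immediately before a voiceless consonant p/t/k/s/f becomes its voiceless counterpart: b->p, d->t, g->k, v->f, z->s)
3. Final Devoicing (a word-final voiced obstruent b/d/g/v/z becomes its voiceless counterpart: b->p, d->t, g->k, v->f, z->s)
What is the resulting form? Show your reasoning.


Starting form: 'hiheg'
Rule 1: Vowel Harmony: all vowels become 'i' (matching first vowel). 'hiheg' -> 'hihig'
Rule 2: Consonant Assimilation: no voiced obstruent (b/d/g/v/z) stands immediately before a voiceless consonant (p/t/k/s/f). No change.
Rule 3: Final Devoicing: word-final voiced obstruent 'g' becomes voiceless 'k'. 'hihig' -> 'hihik'
Final form: 'hihik'

hihik


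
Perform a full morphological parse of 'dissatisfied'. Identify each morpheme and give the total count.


Step 1: Identify prefix: 'dis' (meaning: not/apart)
Step 2: Identify root: 'satisfy'
Step 3: Identify suffix(es): 'ed'
Decomposition: dis- (prefix: not/apart) + satisfy (root) + -ed (suffix: past)
Total morphemes: 3

3 morphemes (dis- (prefix: not/apart) + satisfy (root) + -ed (suffix: past))


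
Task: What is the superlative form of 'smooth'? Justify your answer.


Apply superlative formation (add -est): 'smooth' -> 'smoothest'.

smoothest


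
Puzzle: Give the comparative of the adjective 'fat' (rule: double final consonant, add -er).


Apply comparative formation (double final consonant, add -er): 'fat' -> 'fatter'.

fatter


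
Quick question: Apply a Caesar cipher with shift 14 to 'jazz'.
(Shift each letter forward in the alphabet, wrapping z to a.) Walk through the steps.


Shift each letter by 14: j -> x, a -> o, z -> n, z -> n. Result: 'xonn'.

xonn


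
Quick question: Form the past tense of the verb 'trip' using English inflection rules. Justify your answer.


Apply rule: Double final consonant and add -ed. 'trip' becomes 'tripped'.

tripped


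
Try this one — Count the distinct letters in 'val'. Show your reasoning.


Unique letters in 'val': {a, l, v} = 3 distinct letters.

3


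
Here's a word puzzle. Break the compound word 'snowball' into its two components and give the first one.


Split 'snowball' into 'snow' + 'ball'. The first part is 'snow'.

snow


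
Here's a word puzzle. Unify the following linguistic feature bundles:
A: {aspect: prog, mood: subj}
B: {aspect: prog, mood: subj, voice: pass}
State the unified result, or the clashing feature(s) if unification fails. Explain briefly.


Compare features:
aspect: A=prog vs B=prog -> unified: prog
mood: A=subj vs B=subj -> unified: subj
voice: A=_ vs B=pass -> unified: pass
No clashes found.

Unified: {aspect: prog, mood: subj, voice: pass}


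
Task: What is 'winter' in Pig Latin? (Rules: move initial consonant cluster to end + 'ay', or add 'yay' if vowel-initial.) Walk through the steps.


'winter': move consonant cluster 'w' to end and add 'ay': 'interway'.

interway


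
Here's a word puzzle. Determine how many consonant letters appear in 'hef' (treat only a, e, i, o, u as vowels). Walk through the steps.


Consonants in 'hef': h, f = 2 consonants.

2


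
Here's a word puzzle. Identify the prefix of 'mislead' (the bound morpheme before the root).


The word 'mislead' = 'mis' (prefix) + 'lead' (root). The prefix is 'mis'.

mis


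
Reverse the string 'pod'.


Reverse 'pod' character by character: 'dop'.

dop


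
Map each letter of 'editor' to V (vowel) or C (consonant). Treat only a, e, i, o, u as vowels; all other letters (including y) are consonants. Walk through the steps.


Letter mapping: e = V, d = C, i = V, t = C, o = V, r = C.

VCVCVC


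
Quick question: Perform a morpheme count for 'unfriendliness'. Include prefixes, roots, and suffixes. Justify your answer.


Decomposition: un- (prefix) + friend (root) + -ly (suffix) + -ness (suffix) = 4 morpheme(s)

4 morphemes


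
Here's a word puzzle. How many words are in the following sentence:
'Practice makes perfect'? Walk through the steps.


Split into words: Practice | makes | perfect = 3 words.

3


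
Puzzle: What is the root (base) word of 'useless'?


Remove suffix '-less' from 'useless' to get root 'use'.

use


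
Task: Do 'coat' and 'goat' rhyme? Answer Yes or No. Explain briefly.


Rime (stressed vowel + following sounds) of 'coat': -oat = /oʊt/
Rime of 'goat': -oat = /oʊt/
/oʊt/ and /oʊt/ are the same ending sound, so the words rhyme.

Yes


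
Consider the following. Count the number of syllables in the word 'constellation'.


Break 'constellation' into syllables: con-stel-la-tion -> con | stel | la | tion = 4 syllables

4 syllables


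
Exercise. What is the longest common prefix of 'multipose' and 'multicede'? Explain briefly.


Compare from the start: 5 characters match: 'multi'. Mismatch at position 6: 'p' vs 'c'.

multi


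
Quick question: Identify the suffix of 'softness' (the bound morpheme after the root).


The word 'softness' = 'soft' (root) + '-ness' (suffix). The suffix is '-ness'.

ness


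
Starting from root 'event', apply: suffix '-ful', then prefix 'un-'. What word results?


Step 1: Add suffix '-ful' to 'event' = 'eventful'
Step 2: Add prefix 'un-' to 'eventful' = 'uneventful'

uneventful


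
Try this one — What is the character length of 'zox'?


Spell out 'zox' and number each letter: z(1), o(2), x(3). Total: 3 letters.

3


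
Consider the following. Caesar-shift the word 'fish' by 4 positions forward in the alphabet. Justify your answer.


Shift each letter by 4: f -> j, i -> m, s -> w, h -> l. Result: 'jmwl'.

jmwl


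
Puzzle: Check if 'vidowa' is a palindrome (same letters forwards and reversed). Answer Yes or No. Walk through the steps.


Forward: 'vidowa'
Reversed: 'awodiv'
They differ.

No


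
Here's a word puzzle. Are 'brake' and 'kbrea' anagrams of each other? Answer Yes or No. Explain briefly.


Sorted letters of 'brake': 'abekr'
Sorted letters of 'kbrea': 'abekr'
They match.

Yes


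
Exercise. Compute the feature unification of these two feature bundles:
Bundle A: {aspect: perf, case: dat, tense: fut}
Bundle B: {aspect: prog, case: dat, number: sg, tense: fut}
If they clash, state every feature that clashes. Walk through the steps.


Compare features:
aspect: A=perf vs B=prog -> CLASH
case: A=dat vs B=dat -> unified: dat
number: A=_ vs B=sg -> unified: sg
tense: A=fut vs B=fut -> unified: fut
Clash detected on feature 'aspect' (perf vs prog); unification fails.

CLASH on 'aspect' (perf vs prog)


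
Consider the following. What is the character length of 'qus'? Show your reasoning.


Spell out 'qus' and number each letter: q(1), u(2), s(3). Total: 3 letters.

3


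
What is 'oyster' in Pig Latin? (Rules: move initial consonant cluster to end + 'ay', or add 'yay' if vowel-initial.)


'oyster' starts with a vowel, so add 'yay': 'oysteryay'.

oysteryay


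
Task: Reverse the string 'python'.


Reverse 'python' character by character: 'nohtyp'.

nohtyp


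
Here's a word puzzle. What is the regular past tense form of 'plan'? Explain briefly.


Apply rule: Double final consonant and add -ed. 'plan' becomes 'planned'.

planned


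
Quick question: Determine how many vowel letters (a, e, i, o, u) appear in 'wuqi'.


Vowels in 'wuqi': u, i = 2 vowels.

2


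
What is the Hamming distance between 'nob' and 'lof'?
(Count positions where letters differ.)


Alignment:
Position 1: 'n' vs 'l' = DIFFER
Position 2: 'o' vs 'o' = match
Position 3: 'b' vs 'f' = DIFFER
Total differences: 2

2


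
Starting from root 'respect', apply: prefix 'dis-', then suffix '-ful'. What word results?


Step 1: Add prefix 'dis-' to 'respect' = 'disrespect'
Step 2: Add suffix '-ful' to 'disrespect' = 'disrespectful'

disrespectful


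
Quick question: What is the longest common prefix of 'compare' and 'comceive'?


Compare from the start: 3 characters match: 'com'. Mismatch at position 4: 'p' vs 'c'.

com


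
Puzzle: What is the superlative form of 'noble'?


Apply superlative formation (ends in e: add -st): 'noble' -> 'noblest'.

noblest


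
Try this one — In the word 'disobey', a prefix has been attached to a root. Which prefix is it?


The word 'disobey' = 'dis' (prefix) + 'obey' (root). The prefix is 'dis'.

dis


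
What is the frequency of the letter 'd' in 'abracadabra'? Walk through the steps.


Letter 'd' in 'abracadabra': found at position(s) 7 = 1 occurrence(s).

1


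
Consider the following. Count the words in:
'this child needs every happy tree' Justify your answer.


Split into words: this | child | needs | every | happy | tree = 6 words.

6


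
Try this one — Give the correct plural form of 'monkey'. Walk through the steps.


Apply rule: Add -s. 'monkey' becomes 'monkeys'.

monkeys


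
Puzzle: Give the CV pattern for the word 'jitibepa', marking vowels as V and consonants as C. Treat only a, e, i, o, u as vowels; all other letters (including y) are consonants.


Letter mapping: j = C, i = V, t = C, i = V, b = C, e = V, p = C, a = V.

CVCVCVCV


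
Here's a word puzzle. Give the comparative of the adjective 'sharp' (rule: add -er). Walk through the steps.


Apply comparative formation (add -er): 'sharp' -> 'sharper'.

sharper


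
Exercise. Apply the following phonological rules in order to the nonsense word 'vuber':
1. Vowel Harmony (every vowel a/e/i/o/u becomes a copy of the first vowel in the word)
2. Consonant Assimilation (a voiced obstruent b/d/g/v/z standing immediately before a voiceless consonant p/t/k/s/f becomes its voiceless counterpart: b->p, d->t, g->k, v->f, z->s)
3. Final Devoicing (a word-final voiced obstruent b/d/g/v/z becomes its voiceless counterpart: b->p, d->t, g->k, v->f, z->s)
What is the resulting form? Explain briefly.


Starting form: 'vuber'
Rule 1: Vowel Harmony: all vowels become 'u' (matching first vowel). 'vuber' -> 'vubur'
Rule 2: Consonant Assimilation: no voiced obstruent (b/d/g/v/z) stands immediately before a voiceless consonant (p/t/k/s/f). No change.
Rule 3: Final Devoicing: final consonant 'r' is not one of the voiced obstruents b/d/g/v/z. No change.
Final form: 'vubur'

vubur


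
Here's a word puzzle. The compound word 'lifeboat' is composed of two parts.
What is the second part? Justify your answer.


Split 'lifeboat' into 'life' + 'boat'. The second part is 'boat'.

boat


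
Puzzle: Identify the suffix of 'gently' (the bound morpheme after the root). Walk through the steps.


The word 'gently' = 'gentle' (root) + '-ly' (suffix). The suffix is '-ly'.

ly


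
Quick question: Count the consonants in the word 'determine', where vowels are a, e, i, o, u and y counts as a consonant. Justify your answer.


Consonants in 'determine': d, t, r, m, n = 5 consonants.

5


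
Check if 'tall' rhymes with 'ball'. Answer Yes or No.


Rime (stressed vowel + following sounds) of 'tall': -all = /ɔːl/
Rime of 'ball': -all = /ɔːl/
/ɔːl/ and /ɔːl/ are the same ending sound, so the words rhyme.

Yes


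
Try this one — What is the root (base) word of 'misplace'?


Remove prefix 'mis' from 'misplace' to get root 'place'.

place


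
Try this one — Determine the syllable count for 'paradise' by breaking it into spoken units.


Break 'paradise' into syllables: par-a-dise -> par | a | dise = 3 syllables

3 syllables


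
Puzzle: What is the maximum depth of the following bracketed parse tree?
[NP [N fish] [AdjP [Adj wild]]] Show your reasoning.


Count bracket nesting levels:
'[' at pos 0: depth = 1
'[' at pos 4: depth = 2
'[' at pos 13: depth = 2
'[' at pos 19: depth = 3
Maximum depth reached: 3

3


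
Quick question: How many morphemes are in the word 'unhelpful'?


Decomposition: un- (prefix) + help (root) + -ful (suffix) = 3 morpheme(s)

3 morphemes


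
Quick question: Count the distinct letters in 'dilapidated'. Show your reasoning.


Unique letters in 'dilapidated': {a, d, e, i, l, p, t} = 7 distinct letters.

7


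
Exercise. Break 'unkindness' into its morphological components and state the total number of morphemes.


Step 1: Identify prefix: 'un' (meaning: not/reverse)
Step 2: Identify root: 'kind'
Step 3: Identify suffix(es): 'ness'
Decomposition: un- (prefix: not/reverse) + kind (root) + -ness (suffix: state of)
Total morphemes: 3

3 morphemes (un- (prefix: not/reverse) + kind (root) + -ness (suffix: state of))


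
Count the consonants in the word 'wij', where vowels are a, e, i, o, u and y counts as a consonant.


Consonants in 'wij': w, j = 2 consonants.

2


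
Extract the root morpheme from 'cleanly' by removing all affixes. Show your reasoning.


Remove suffix '-ly' from 'cleanly' to get root 'clean'.

clean


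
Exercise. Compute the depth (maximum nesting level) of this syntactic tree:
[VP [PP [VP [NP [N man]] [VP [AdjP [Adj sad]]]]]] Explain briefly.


Count bracket nesting levels:
'[' at pos 0: depth = 1
'[' at pos 4: depth = 2
'[' at pos 8: depth = 3
'[' at pos 12: depth = 4
'[' at pos 16: depth = 5
'[' at pos 25: depth = 4
'[' at pos 29: depth = 5
'[' at pos 35: depth = 6
Maximum depth reached: 6

6


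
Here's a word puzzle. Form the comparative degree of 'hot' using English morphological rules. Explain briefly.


Apply comparative formation (double final consonant, add -er): 'hot' -> 'hotter'.

hotter


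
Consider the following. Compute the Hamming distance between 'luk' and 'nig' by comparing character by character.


Alignment:
Position 1: 'l' vs 'n' = DIFFER
Position 2: 'u' vs 'i' = DIFFER
Position 3: 'k' vs 'g' = DIFFER
Total differences: 3

3


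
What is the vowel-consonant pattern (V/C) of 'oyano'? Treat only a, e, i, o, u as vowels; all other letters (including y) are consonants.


Letter mapping: o = V, y = C, a = V, n = C, o = V.

VCVCV


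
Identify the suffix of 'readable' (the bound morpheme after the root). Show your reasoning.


The word 'readable' = 'read' (root) + '-able' (suffix). The suffix is '-able'.

able


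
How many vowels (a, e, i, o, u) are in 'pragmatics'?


Vowels in 'pragmatics': a, a, i = 3 vowels.

3


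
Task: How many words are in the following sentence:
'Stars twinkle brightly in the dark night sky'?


Split into words: Stars | twinkle | brightly | in | the | dark | night | sky = 8 words.

8


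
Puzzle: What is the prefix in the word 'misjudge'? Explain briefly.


The word 'misjudge' = 'mis' (prefix) + 'judge' (root). The prefix is 'mis'.

mis


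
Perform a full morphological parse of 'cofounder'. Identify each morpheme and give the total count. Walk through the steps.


Step 1: Identify prefix: 'co' (meaning: together)
Step 2: Identify root: 'found'
Step 3: Identify suffix(es): 'er'
Decomposition: co- (prefix: together) + found (root) + -er (suffix: one who)
Total morphemes: 3

3 morphemes (co- (prefix: together) + found (root) + -er (suffix: one who))


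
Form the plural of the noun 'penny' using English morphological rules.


Apply rule: Change -y to -ies (consonant + y). 'penny' becomes 'pennies'.

pennies


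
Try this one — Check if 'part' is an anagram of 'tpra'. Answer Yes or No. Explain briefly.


Sorted letters of 'part': 'aprt'
Sorted letters of 'tpra': 'aprt'
They match.

Yes


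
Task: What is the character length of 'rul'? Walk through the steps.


Spell out 'rul' and number each letter: r(1), u(2), l(3). Total: 3 letters.

3


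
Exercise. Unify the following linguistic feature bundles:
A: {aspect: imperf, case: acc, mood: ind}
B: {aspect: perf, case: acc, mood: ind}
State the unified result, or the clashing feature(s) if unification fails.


Compare features:
aspect: A=imperf vs B=perf -> CLASH
case: A=acc vs B=acc -> unified: acc
mood: A=ind vs B=ind -> unified: ind
Clash detected on feature 'aspect' (imperf vs perf); unification fails.

CLASH on 'aspect' (imperf vs perf)


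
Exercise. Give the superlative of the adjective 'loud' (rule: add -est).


Apply superlative formation (add -est): 'loud' -> 'loudest'.

loudest


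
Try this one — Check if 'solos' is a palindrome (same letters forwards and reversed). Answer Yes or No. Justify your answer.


Forward: 'solos'
Reversed: 'solos'
They are identical.

Yes


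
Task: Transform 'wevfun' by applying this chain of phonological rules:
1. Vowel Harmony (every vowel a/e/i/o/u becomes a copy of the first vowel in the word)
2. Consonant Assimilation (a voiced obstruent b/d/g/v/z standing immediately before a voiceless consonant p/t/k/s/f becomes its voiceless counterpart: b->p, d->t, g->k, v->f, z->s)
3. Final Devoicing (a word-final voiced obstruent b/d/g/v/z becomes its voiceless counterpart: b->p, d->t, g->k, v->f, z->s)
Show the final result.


Starting form: 'wevfun'
Rule 1: Vowel Harmony: all vowels become 'e' (matching first vowel). 'wevfun' -> 'wevfen'
Rule 2: Consonant Assimilation: voiced obstruent before voiceless consonant becomes voiceless ('vf' -> 'ff'). 'wevfen' -> 'weffen'
Rule 3: Final Devoicing: final consonant 'n' is not one of the voiced obstruents b/d/g/v/z. No change.
Final form: 'weffen'

weffen
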